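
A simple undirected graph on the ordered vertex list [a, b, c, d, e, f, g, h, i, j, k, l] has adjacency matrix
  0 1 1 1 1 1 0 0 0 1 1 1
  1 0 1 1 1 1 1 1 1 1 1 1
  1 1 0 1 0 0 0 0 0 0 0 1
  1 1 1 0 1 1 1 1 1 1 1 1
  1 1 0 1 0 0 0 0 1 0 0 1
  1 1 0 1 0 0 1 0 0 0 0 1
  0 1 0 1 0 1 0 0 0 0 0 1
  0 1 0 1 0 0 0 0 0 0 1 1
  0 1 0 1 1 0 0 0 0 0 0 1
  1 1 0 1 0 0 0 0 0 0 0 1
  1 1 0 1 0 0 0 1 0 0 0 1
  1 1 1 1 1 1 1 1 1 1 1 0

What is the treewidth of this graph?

A width-4 tree decomposition is:
Bags: B1 = {a, b, d, k, l}  B2 = {a, b, d, j, l}  B3 = {a, b, c, d, l}  B4 = {b, d, h, k, l}  B5 = {a, b, d, e, l}  B6 = {b, d, e, i, l}  B7 = {a, b, d, f, l}  B8 = {b, d, f, g, l}
Tree: B1–B2, B1–B3, B1–B4, B1–B5, B5–B6, B2–B7, B7–B8
Each bag holds 5 vertices, so the decomposition has width 4, which upper-bounds the treewidth. On the other hand G contains the 5-clique {b, d, f, g, l}. A clique must lie in a single bag of any decomposition, so no decomposition can have width below 4. The upper and lower bounds meet at 4, so that is the treewidth.

4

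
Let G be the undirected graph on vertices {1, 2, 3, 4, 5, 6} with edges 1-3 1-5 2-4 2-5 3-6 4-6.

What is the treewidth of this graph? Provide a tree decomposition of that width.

Each bag holds 3 vertices, so the decomposition has width 2, which upper-bounds the treewidth. For the lower bound, G contains the cycle 5–2–4–6–3–1–5, so G is not a forest; only forests have treewidth ≤ 1, hence tw(G) ≥ 2. Therefore the treewidth is 2.

Treewidth 2.
One optimal decomposition is:
Bags: B1 = {2, 4, 5}  B2 = {4, 5, 6}  B3 = {3, 5, 6}  B4 = {1, 3, 5}
Tree: B1–B2, B2–B3, B3–B4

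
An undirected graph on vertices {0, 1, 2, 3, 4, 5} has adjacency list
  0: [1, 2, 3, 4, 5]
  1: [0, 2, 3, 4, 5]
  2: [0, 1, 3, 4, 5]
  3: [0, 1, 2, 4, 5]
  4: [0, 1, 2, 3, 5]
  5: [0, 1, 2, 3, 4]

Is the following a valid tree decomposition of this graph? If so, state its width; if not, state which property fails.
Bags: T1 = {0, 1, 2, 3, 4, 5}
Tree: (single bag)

Yes; width 5.

Checking the three conditions: (i) the bags cover all of {0, 1, 2, 3, 4, 5}; (ii) for each edge, some bag contains both endpoints; (iii) the bags containing any fixed vertex form a subtree. All hold, so the decomposition is valid with width 6 − 1 = 5.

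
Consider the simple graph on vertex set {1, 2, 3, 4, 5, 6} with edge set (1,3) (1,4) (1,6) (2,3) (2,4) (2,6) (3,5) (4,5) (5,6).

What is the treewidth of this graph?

A width-3 tree decomposition is:
Bags: B1 = {2, 3, 4, 6}  B2 = {3, 4, 5, 6}  B3 = {1, 3, 4, 6}
Tree: B1–B2, B2–B3
Each bag holds 4 vertices, so the decomposition has width 3, which upper-bounds the treewidth. For the lower bound: the 4 vertex sets {2,6}, {3,5}, {4}, {1} are disjoint, each induces a connected subgraph, and every pair is joined by at least one edge of G. Contracting each set to a single vertex therefore yields K_{4} as a minor, and since treewidth is minor-monotone, tw(G) ≥ tw(K_{4}) = 3. Therefore the treewidth is 3.

3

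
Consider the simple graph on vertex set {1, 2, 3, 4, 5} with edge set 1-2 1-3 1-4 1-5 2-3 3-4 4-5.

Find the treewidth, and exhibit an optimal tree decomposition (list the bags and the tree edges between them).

Each bag holds 3 vertices, so the decomposition has width 2, which upper-bounds the treewidth. Conversely, {1, 2, 3} is a clique of size 3, and the vertices of any clique must share a bag in every tree decomposition; so some bag has ≥ 3 vertices and tw(G) ≥ 2. The upper and lower bounds meet at 2, so that is the treewidth.

Treewidth 2.
Bags: B1 = {1, 3, 4}  B2 = {1, 2, 3}  B3 = {1, 4, 5}
Tree: B1–B2, B1–B3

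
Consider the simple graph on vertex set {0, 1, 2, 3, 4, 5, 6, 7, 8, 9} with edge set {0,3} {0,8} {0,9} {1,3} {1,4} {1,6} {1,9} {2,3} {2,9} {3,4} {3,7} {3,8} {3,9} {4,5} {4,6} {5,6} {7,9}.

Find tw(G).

A width-2 tree decomposition is:
Bags: B1 = {0, 3, 9}  B2 = {1, 3, 9}  B3 = {1, 3, 4}  B4 = {3, 7, 9}  B5 = {2, 3, 9}  B6 = {1, 4, 6}  B7 = {4, 5, 6}  B8 = {0, 3, 8}
Tree: B1–B2, B2–B3, B1–B4, B2–B5, B3–B6, B6–B7, B1–B8
Each bag holds 3 vertices, so the decomposition has width 2, which upper-bounds the treewidth. Conversely, {0, 3, 8} is a clique of size 3, and the vertices of any clique must share a bag in every tree decomposition; so some bag has ≥ 3 vertices and tw(G) ≥ 2. Hence tw(G) = 2 exactly.

2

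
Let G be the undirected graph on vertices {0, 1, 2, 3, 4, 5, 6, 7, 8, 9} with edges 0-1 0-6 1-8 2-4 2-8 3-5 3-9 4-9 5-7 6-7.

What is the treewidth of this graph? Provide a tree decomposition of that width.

Treewidth 2.
One such decomposition:
Bags: B1 = {2, 4, 9}  B2 = {2, 3, 9}  B3 = {2, 3, 5}  B4 = {2, 5, 7}  B5 = {2, 6, 7}  B6 = {0, 2, 6}  B7 = {0, 1, 2}  B8 = {1, 2, 8}
Tree: B1–B2, B2–B3, B3–B4, B4–B5, B5–B6, B6–B7, B7–B8

Each bag holds 3 vertices, so the decomposition has width 2, which upper-bounds the treewidth. Since 2–4–9–3–5–7–6–0–1–8–2 is a cycle in G, G is not acyclic. Forests are exactly the graphs of treewidth ≤ 1, so tw(G) ≥ 2. Hence tw(G) = 2 exactly.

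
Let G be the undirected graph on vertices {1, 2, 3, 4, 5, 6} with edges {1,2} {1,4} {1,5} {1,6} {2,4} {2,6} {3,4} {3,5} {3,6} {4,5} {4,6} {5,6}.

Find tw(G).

A width-3 tree decomposition is:
Bags: B1 = {3, 4, 5, 6}  B2 = {1, 4, 5, 6}  B3 = {1, 2, 4, 6}
Tree: B1–B2, B2–B3
Each bag holds 4 vertices, so the decomposition has width 3, which upper-bounds the treewidth. Conversely, {1, 2, 4, 6} is a clique of size 4, and the vertices of any clique must share a bag in every tree decomposition; so some bag has ≥ 4 vertices and tw(G) ≥ 3. Therefore the treewidth is 3.

3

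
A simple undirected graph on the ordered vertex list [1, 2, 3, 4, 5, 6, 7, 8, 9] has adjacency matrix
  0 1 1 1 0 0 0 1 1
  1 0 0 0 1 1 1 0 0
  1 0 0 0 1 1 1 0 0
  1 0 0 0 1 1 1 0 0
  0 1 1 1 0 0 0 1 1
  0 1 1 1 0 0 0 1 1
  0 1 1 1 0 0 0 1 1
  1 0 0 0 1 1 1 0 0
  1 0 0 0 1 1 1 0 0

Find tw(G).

A width-4 tree decomposition is:
Bags: B1 = {1, 5, 6, 7, 8}  B2 = {1, 4, 5, 6, 7}  B3 = {1, 5, 6, 7, 9}  B4 = {1, 3, 5, 6, 7}  B5 = {1, 2, 5, 6, 7}
Tree: B1–B2, B2–B3, B3–B4, B4–B5
Each bag holds 5 vertices, so the decomposition has width 4, which upper-bounds the treewidth. For the lower bound: the 5 vertex sets {7,8}, {1,4}, {5,9}, {6}, {3} are disjoint, each induces a connected subgraph, and every pair is joined by at least one edge of G. Contracting each set to a single vertex therefore yields K_{5} as a minor, and since treewidth is minor-monotone, tw(G) ≥ tw(K_{5}) = 4. Combining the bounds, tw(G) = 4.

4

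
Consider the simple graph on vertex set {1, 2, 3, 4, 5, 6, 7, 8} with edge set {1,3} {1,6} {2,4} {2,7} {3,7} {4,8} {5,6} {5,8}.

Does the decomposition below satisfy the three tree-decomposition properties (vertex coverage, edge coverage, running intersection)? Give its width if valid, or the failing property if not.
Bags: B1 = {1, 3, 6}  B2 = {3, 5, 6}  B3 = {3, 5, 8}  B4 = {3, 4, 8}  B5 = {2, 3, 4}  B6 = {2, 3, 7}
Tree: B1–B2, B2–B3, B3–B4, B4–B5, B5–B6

Vertex coverage: the bags together contain {1, 2, 3, 4, 5, 6, 7, 8}, the full vertex set. Edge coverage: each edge of G has both endpoints in at least one bag. Running intersection: for every vertex, the bags containing it form a connected subtree. All three properties hold, so this is a valid tree decomposition of width max|bag| − 1 = 2, and hence tw(G) ≤ 2.

Yes; width 2.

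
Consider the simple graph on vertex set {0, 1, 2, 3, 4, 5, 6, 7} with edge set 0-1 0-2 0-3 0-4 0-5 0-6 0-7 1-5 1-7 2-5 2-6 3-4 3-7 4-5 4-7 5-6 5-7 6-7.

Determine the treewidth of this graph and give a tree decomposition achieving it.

Each bag holds 4 vertices, so the decomposition has width 3, which upper-bounds the treewidth. On the other hand G contains the 4-clique {0, 3, 4, 7}. A clique must lie in a single bag of any decomposition, so no decomposition can have width below 3. Combining the bounds, tw(G) = 3.

Treewidth 3.
Bags: B1 = {0, 1, 5, 7}  B2 = {0, 4, 5, 7}  B3 = {0, 5, 6, 7}  B4 = {0, 3, 4, 7}  B5 = {0, 2, 5, 6}
Tree: B1–B2, B2–B3, B2–B4, B3–B5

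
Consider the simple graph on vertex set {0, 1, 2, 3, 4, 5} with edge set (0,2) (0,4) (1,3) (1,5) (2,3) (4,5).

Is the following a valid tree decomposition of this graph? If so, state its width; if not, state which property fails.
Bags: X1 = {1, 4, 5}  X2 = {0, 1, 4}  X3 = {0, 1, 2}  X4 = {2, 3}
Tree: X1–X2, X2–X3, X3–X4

A tree decomposition must satisfy three properties: every vertex lies in some bag; for every edge, both endpoints lie together in some bag; and for every vertex, the bags containing it form a connected subtree. Here edge (1,3) lies in no bag, so the decomposition is invalid.

No — edge (1,3) lies in no bag.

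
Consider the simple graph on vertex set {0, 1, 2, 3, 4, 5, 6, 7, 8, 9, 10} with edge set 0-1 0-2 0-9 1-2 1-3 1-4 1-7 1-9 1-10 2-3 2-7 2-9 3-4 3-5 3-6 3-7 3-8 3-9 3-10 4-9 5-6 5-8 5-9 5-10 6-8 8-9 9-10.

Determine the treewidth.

3

A width-3 tree decomposition is:
Bags: B1 = {1, 2, 3, 9}  B2 = {0, 1, 2, 9}  B3 = {1, 3, 9, 10}  B4 = {3, 5, 9, 10}  B5 = {1, 2, 3, 7}  B6 = {3, 5, 8, 9}  B7 = {1, 3, 4, 9}  B8 = {3, 5, 6, 8}
Tree: B1–B2, B1–B3, B3–B4, B1–B5, B4–B6, B3–B7, B6–B8
Every bag has size at most 4, so the width is 4 − 1 = 3 and tw(G) ≤ 3. For the lower bound, the 4 vertices {0, 1, 2, 9} are pairwise adjacent, and any tree decomposition puts a clique entirely inside one bag — forcing width ≥ 3. Combining the bounds, tw(G) = 3.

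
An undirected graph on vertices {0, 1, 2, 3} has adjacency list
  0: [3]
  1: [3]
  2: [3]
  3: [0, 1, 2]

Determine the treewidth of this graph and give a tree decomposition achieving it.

The largest bag has 2 vertices, giving width 1; this decomposition certifies tw(G) ≤ 1. Any graph with an edge has treewidth ≥ 1, and G has the edge 1–3. Therefore the treewidth is 1.

Treewidth 1.
One optimal decomposition is:
Bags: B1 = {1, 3}  B2 = {0, 3}  B3 = {2, 3}
Tree: B1–B2, B2–B3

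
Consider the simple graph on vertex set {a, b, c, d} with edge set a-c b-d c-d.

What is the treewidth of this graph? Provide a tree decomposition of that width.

Treewidth 1.
Bags: B1 = {a, c}  B2 = {c, d}  B3 = {b, d}
Tree: B1–B2, B2–B3

Every bag has size at most 2, so the width is 2 − 1 = 1 and tw(G) ≤ 1. Any graph with an edge has treewidth ≥ 1, and G has the edge a–c. Therefore the treewidth is 1.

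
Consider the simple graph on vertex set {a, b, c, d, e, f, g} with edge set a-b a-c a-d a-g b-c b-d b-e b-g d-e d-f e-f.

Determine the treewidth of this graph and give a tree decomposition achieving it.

Each bag holds 3 vertices, so the decomposition has width 2, which upper-bounds the treewidth. On the other hand G contains the 3-clique {d, e, f}. A clique must lie in a single bag of any decomposition, so no decomposition can have width below 2. Combining the bounds, tw(G) = 2.

Treewidth 2.
Bags: B1 = {a, b, d}  B2 = {b, d, e}  B3 = {d, e, f}  B4 = {a, b, c}  B5 = {a, b, g}
Tree: B1–B2, B2–B3, B1–B4, B1–B5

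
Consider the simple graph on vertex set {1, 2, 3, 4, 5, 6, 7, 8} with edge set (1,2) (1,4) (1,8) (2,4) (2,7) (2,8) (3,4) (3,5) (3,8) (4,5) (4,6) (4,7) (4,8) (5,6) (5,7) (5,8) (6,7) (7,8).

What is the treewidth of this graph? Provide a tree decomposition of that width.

Each bag holds 4 vertices, so the decomposition has width 3, which upper-bounds the treewidth. For the lower bound, the 4 vertices {1, 2, 4, 8} are pairwise adjacent, and any tree decomposition puts a clique entirely inside one bag — forcing width ≥ 3. Hence tw(G) = 3 exactly.

Treewidth 3.
One such decomposition:
Bags: B1 = {4, 5, 7, 8}  B2 = {4, 5, 6, 7}  B3 = {2, 4, 7, 8}  B4 = {1, 2, 4, 8}  B5 = {3, 4, 5, 8}
Tree: B1–B2, B1–B3, B3–B4, B1–B5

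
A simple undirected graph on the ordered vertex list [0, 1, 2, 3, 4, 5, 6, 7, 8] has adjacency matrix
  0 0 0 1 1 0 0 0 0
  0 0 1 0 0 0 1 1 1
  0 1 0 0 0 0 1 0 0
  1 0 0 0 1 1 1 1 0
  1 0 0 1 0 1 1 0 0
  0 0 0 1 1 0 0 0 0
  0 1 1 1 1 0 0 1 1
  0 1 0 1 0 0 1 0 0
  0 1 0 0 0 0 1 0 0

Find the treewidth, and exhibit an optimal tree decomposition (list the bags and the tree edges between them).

Every bag has size at most 3, so the width is 3 − 1 = 2 and tw(G) ≤ 2. On the other hand G contains the 3-clique {0, 3, 4}. A clique must lie in a single bag of any decomposition, so no decomposition can have width below 2. Combining the bounds, tw(G) = 2.

Treewidth 2.
Bags: B1 = {3, 4, 6}  B2 = {3, 6, 7}  B3 = {0, 3, 4}  B4 = {1, 6, 7}  B5 = {1, 6, 8}  B6 = {1, 2, 6}  B7 = {3, 4, 5}
Tree: B1–B2, B1–B3, B2–B4, B4–B5, B5–B6, B3–B7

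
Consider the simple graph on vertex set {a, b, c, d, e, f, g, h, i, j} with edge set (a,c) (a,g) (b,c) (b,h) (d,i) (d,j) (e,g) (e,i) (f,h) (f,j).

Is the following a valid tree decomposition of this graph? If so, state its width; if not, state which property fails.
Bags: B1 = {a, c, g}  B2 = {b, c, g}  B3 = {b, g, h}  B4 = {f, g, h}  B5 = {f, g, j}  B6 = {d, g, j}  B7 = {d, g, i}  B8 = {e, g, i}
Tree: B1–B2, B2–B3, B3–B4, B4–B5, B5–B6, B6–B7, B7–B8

Yes; width 2.

Vertex coverage: the bags together contain {a, b, c, d, e, f, g, h, i, j}, the full vertex set. Edge coverage: each edge of G has both endpoints in at least one bag. Running intersection: for every vertex, the bags containing it form a connected subtree. All three properties hold, so this is a valid tree decomposition of width max|bag| − 1 = 2, and hence tw(G) ≤ 2.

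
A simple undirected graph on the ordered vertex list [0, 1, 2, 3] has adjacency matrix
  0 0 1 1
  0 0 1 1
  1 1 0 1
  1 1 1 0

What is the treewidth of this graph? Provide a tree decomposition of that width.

Each bag holds 3 vertices, so the decomposition has width 2, which upper-bounds the treewidth. Conversely, {0, 2, 3} is a clique of size 3, and the vertices of any clique must share a bag in every tree decomposition; so some bag has ≥ 3 vertices and tw(G) ≥ 2. Combining the bounds, tw(G) = 2.

Treewidth 2.
Bags: B1 = {0, 2, 3}  B2 = {1, 2, 3}
Tree: B1–B2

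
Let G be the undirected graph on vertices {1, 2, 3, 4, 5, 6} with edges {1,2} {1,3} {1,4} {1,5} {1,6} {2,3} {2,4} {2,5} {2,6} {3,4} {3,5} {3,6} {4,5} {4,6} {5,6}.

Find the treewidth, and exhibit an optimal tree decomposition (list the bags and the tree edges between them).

With just one bag of size 6, the width is 6 − 1 = 5, so tw(G) ≤ 5. On the other hand G contains the 6-clique {1, 2, 3, 4, 5, 6}. A clique must lie in a single bag of any decomposition, so no decomposition can have width below 5. Combining the bounds, tw(G) = 5.

Treewidth 5.
One such decomposition:
Bags: B1 = {1, 2, 3, 4, 5, 6}
Tree: (single bag)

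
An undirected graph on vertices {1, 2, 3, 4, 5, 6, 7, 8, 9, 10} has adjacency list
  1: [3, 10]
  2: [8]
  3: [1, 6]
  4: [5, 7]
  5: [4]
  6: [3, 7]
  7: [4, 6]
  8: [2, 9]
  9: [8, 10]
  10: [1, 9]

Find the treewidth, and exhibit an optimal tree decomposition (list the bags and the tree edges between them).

The largest bag has 2 vertices, giving width 1; this decomposition certifies tw(G) ≤ 1. Any graph with an edge has treewidth ≥ 1, and G has the edge 2–8. Combining the bounds, tw(G) = 1.

Treewidth 1.
Bags: B1 = {2, 8}  B2 = {8, 9}  B3 = {9, 10}  B4 = {1, 10}  B5 = {1, 3}  B6 = {3, 6}  B7 = {6, 7}  B8 = {4, 7}  B9 = {4, 5}
Tree: B1–B2, B2–B3, B3–B4, B4–B5, B5–B6, B6–B7, B7–B8, B8–B9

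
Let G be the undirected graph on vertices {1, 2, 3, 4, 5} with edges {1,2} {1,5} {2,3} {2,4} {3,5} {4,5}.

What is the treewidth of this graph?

2

A width-2 tree decomposition is:
Bags: B1 = {2, 4, 5}  B2 = {1, 2, 5}  B3 = {2, 3, 5}
Tree: B1–B2, B2–B3
The largest bag has 3 vertices, giving width 2; this decomposition certifies tw(G) ≤ 2. The edges 2–4–5–1–2 form a cycle, so G is not a tree and its treewidth is at least 2. Hence tw(G) = 2 exactly.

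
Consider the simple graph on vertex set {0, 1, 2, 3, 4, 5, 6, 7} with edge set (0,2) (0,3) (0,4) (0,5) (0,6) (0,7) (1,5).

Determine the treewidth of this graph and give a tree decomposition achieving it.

Treewidth 1.
One optimal decomposition is:
Bags: B1 = {0, 5}  B2 = {0, 6}  B3 = {0, 3}  B4 = {1, 5}  B5 = {0, 4}  B6 = {0, 7}  B7 = {0, 2}
Tree: B1–B2, B1–B3, B1–B4, B2–B5, B3–B6, B2–B7

The largest bag has 2 vertices, giving width 1; this decomposition certifies tw(G) ≤ 1. G has an edge, so its treewidth is at least 1. The upper and lower bounds meet at 1, so that is the treewidth.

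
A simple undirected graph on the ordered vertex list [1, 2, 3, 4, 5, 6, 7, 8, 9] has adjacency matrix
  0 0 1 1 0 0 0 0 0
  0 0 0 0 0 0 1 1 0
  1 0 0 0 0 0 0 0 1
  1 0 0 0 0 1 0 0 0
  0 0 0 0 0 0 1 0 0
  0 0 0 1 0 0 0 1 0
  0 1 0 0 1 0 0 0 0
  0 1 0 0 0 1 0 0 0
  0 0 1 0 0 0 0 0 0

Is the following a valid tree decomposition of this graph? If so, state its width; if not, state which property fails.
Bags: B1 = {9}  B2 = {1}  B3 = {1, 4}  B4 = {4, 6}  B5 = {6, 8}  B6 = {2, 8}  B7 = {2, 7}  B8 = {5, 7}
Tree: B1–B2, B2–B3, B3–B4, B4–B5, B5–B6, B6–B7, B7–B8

No — vertex 3 appears in no bag.

A tree decomposition must satisfy three properties: every vertex lies in some bag; for every edge, both endpoints lie together in some bag; and for every vertex, the bags containing it form a connected subtree. Here vertex 3 appears in no bag, so the decomposition is invalid.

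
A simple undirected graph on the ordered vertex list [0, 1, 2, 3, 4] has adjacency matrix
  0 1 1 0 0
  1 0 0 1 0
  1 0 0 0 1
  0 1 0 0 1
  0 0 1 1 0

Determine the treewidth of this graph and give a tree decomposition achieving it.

Treewidth 2.
One such decomposition:
Bags: B1 = {2, 3, 4}  B2 = {1, 2, 3}  B3 = {0, 1, 2}
Tree: B1–B2, B2–B3

Each bag holds 3 vertices, so the decomposition has width 2, which upper-bounds the treewidth. Since 2–4–3–1–0–2 is a cycle in G, G is not acyclic. Forests are exactly the graphs of treewidth ≤ 1, so tw(G) ≥ 2. The upper and lower bounds meet at 2, so that is the treewidth.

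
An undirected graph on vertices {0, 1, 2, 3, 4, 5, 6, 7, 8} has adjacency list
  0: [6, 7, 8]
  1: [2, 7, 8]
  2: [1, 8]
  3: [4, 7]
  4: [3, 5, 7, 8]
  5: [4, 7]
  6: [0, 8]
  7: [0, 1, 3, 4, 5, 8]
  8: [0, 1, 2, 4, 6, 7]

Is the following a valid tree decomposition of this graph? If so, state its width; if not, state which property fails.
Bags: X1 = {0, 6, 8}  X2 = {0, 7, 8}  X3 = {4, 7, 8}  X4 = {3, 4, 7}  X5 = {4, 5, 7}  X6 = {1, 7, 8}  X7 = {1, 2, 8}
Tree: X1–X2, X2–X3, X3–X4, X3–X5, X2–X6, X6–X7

Yes; width 2.

Every vertex of G appears in some bag (union = {0, 1, 2, 3, 4, 5, 6, 7, 8}); every edge is covered by a bag; and for each vertex v the set of bags containing v is connected in the bag tree. The decomposition is therefore valid. The largest bag has 3 vertices, so the width is 2.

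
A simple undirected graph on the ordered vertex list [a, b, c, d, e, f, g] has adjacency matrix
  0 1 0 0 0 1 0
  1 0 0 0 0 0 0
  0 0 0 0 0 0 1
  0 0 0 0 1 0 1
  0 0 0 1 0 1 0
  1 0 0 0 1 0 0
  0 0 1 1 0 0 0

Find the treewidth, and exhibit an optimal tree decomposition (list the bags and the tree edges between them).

Treewidth 1.
One optimal decomposition is:
Bags: B1 = {c, g}  B2 = {d, g}  B3 = {d, e}  B4 = {e, f}  B5 = {a, f}  B6 = {a, b}
Tree: B1–B2, B2–B3, B3–B4, B4–B5, B5–B6

The largest bag has 2 vertices, giving width 1; this decomposition certifies tw(G) ≤ 1. G has an edge, so its treewidth is at least 1. Hence tw(G) = 1 exactly.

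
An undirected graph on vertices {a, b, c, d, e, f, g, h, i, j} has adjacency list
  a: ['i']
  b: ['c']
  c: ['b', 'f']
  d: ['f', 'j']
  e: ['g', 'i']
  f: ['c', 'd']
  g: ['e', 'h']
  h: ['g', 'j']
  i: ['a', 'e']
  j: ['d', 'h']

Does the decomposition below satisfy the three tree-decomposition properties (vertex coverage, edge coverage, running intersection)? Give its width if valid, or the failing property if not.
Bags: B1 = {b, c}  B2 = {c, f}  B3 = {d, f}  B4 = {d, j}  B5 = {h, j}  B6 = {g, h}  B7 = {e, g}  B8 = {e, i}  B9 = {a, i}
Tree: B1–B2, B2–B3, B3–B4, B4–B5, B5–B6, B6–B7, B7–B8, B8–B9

Yes; width 1.

Vertex coverage: the bags together contain {a, b, c, d, e, f, g, h, i, j}, the full vertex set. Edge coverage: each edge of G has both endpoints in at least one bag. Running intersection: for every vertex, the bags containing it form a connected subtree. All three properties hold, so this is a valid tree decomposition of width max|bag| − 1 = 1, and hence tw(G) ≤ 1.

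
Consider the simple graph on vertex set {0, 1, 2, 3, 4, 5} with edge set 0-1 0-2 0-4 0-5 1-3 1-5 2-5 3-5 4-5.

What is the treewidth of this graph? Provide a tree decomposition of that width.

Treewidth 2.
Bags: B1 = {0, 4, 5}  B2 = {0, 1, 5}  B3 = {0, 2, 5}  B4 = {1, 3, 5}
Tree: B1–B2, B1–B3, B2–B4

Each bag holds 3 vertices, so the decomposition has width 2, which upper-bounds the treewidth. Conversely, {0, 1, 5} is a clique of size 3, and the vertices of any clique must share a bag in every tree decomposition; so some bag has ≥ 3 vertices and tw(G) ≥ 2. Combining the bounds, tw(G) = 2.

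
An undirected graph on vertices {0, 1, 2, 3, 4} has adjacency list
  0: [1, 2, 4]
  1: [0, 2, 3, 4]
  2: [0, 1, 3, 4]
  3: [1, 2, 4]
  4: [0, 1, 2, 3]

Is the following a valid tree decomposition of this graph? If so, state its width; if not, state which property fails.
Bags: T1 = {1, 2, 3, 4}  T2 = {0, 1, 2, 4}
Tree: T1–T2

Yes; width 3.

Checking the three conditions: (i) the bags cover all of {0, 1, 2, 3, 4}; (ii) for each edge, some bag contains both endpoints; (iii) the bags containing any fixed vertex form a subtree. All hold, so the decomposition is valid with width 4 − 1 = 3.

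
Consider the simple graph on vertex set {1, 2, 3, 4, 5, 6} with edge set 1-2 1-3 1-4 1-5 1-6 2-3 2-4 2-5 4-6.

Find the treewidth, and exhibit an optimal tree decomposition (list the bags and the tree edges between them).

Every bag has size at most 3, so the width is 3 − 1 = 2 and tw(G) ≤ 2. Conversely, {1, 2, 3} is a clique of size 3, and the vertices of any clique must share a bag in every tree decomposition; so some bag has ≥ 3 vertices and tw(G) ≥ 2. Combining the bounds, tw(G) = 2.

Treewidth 2.
Bags: B1 = {1, 2, 3}  B2 = {1, 2, 4}  B3 = {1, 2, 5}  B4 = {1, 4, 6}
Tree: B1–B2, B2–B3, B2–B4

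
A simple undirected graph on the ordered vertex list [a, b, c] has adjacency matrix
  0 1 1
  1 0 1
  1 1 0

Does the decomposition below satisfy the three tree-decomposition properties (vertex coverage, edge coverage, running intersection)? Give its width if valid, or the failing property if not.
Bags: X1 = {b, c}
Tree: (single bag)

A tree decomposition must satisfy three properties: every vertex lies in some bag; for every edge, both endpoints lie together in some bag; and for every vertex, the bags containing it form a connected subtree. Here vertex a appears in no bag, so the decomposition is invalid.

No — vertex a appears in no bag.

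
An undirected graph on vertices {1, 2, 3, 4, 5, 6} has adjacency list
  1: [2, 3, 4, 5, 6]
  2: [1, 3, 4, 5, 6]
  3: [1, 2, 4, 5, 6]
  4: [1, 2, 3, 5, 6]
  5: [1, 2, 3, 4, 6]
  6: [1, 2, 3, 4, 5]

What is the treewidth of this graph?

A width-5 tree decomposition is:
Bags: B1 = {1, 2, 3, 4, 5, 6}
Tree: (single bag)
A single bag containing all 6 vertices is trivially a valid decomposition of width 5. Conversely, {1, 2, 3, 4, 5, 6} is a clique of size 6, and the vertices of any clique must share a bag in every tree decomposition; so some bag has ≥ 6 vertices and tw(G) ≥ 5. Combining the bounds, tw(G) = 5.

5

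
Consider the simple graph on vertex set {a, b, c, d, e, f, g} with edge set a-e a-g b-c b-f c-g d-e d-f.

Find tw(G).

A width-2 tree decomposition is:
Bags: B1 = {a, d, e}  B2 = {a, d, f}  B3 = {a, b, f}  B4 = {a, b, c}  B5 = {a, c, g}
Tree: B1–B2, B2–B3, B3–B4, B4–B5
Every bag has size at most 3, so the width is 3 − 1 = 2 and tw(G) ≤ 2. The edges a–e–d–f–b–c–g–a form a cycle, so G is not a tree and its treewidth is at least 2. Therefore the treewidth is 2.

2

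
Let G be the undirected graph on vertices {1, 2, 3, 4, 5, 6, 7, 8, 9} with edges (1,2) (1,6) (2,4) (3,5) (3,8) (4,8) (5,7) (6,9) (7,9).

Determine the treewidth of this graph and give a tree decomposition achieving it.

Treewidth 2.
One such decomposition:
Bags: B1 = {6, 7, 9}  B2 = {1, 6, 7}  B3 = {1, 2, 7}  B4 = {2, 4, 7}  B5 = {4, 7, 8}  B6 = {3, 7, 8}  B7 = {3, 5, 7}
Tree: B1–B2, B2–B3, B3–B4, B4–B5, B5–B6, B6–B7

The largest bag has 3 vertices, giving width 2; this decomposition certifies tw(G) ≤ 2. For the lower bound, G contains the cycle 7–9–6–1–2–4–8–3–5–7, so G is not a forest; only forests have treewidth ≤ 1, hence tw(G) ≥ 2. Therefore the treewidth is 2.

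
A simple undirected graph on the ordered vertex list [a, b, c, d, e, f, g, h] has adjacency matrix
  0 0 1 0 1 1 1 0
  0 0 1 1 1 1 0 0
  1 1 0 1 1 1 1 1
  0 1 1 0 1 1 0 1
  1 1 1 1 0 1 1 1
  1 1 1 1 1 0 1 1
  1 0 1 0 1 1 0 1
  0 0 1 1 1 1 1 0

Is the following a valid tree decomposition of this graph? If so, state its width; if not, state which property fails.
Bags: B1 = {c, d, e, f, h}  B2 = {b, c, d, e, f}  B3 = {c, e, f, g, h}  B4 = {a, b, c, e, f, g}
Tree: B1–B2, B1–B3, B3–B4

No — bags containing vertex b are not connected in the tree.

A tree decomposition must satisfy three properties: every vertex lies in some bag; for every edge, both endpoints lie together in some bag; and for every vertex, the bags containing it form a connected subtree. Here bags containing vertex b are not connected in the tree, so the decomposition is invalid.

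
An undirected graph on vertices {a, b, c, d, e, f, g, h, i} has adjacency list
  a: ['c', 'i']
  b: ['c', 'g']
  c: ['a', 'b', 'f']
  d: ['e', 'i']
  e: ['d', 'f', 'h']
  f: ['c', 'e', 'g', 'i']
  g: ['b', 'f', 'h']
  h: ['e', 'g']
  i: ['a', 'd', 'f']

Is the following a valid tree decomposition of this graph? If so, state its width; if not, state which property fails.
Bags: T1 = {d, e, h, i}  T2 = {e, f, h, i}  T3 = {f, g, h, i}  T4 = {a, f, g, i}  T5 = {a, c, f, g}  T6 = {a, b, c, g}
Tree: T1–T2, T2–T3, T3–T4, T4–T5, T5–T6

Every vertex of G appears in some bag (union = {a, b, c, d, e, f, g, h, i}); every edge is covered by a bag; and for each vertex v the set of bags containing v is connected in the bag tree. The decomposition is therefore valid. The largest bag has 4 vertices, so the width is 3.

Yes; width 3.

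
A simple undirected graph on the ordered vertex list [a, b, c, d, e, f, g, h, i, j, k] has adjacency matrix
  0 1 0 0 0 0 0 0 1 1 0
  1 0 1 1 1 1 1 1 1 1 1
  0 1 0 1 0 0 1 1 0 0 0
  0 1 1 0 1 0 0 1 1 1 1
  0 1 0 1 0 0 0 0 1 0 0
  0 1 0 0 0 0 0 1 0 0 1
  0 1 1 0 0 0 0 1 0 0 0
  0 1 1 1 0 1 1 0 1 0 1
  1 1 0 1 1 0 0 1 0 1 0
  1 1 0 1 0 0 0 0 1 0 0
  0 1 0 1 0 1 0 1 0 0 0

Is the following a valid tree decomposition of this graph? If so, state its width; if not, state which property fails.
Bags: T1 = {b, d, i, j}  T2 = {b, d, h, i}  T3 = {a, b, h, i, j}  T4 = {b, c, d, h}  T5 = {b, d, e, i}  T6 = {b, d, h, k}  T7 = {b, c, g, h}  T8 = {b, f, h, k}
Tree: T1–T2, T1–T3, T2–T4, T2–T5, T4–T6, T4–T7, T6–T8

A tree decomposition must satisfy three properties: every vertex lies in some bag; for every edge, both endpoints lie together in some bag; and for every vertex, the bags containing it form a connected subtree. Here bags containing vertex h are not connected in the tree, so the decomposition is invalid.

No — bags containing vertex h are not connected in the tree.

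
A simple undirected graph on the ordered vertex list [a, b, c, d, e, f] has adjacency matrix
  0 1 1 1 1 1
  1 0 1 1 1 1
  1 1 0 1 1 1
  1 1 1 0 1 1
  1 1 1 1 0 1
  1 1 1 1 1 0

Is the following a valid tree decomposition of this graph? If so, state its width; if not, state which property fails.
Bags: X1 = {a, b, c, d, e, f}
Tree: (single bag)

Yes; width 5.

Vertex coverage: the bags together contain {a, b, c, d, e, f}, the full vertex set. Edge coverage: each edge of G has both endpoints in at least one bag. Running intersection: for every vertex, the bags containing it form a connected subtree. All three properties hold, so this is a valid tree decomposition of width max|bag| − 1 = 5, and hence tw(G) ≤ 5.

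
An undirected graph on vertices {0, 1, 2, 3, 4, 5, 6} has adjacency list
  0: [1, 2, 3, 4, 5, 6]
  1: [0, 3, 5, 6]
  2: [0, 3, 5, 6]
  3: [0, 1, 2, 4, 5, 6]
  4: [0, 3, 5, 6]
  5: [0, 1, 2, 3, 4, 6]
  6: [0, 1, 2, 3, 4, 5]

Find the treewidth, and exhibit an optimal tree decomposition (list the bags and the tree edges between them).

Treewidth 4.
One such decomposition:
Bags: B1 = {0, 3, 4, 5, 6}  B2 = {0, 2, 3, 5, 6}  B3 = {0, 1, 3, 5, 6}
Tree: B1–B2, B2–B3

Every bag has size at most 5, so the width is 5 − 1 = 4 and tw(G) ≤ 4. Conversely, {0, 1, 3, 5, 6} is a clique of size 5, and the vertices of any clique must share a bag in every tree decomposition; so some bag has ≥ 5 vertices and tw(G) ≥ 4. Combining the bounds, tw(G) = 4.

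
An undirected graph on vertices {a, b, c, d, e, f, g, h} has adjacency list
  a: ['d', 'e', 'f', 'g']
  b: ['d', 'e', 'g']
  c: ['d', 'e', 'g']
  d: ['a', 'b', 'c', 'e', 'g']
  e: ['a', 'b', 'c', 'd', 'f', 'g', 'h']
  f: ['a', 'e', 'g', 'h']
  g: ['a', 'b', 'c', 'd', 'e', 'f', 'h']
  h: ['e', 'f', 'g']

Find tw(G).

A width-3 tree decomposition is:
Bags: B1 = {b, d, e, g}  B2 = {a, d, e, g}  B3 = {a, e, f, g}  B4 = {c, d, e, g}  B5 = {e, f, g, h}
Tree: B1–B2, B2–B3, B1–B4, B3–B5
Every bag has size at most 4, so the width is 4 − 1 = 3 and tw(G) ≤ 3. Conversely, {c, d, e, g} is a clique of size 4, and the vertices of any clique must share a bag in every tree decomposition; so some bag has ≥ 4 vertices and tw(G) ≥ 3. Hence tw(G) = 3 exactly.

3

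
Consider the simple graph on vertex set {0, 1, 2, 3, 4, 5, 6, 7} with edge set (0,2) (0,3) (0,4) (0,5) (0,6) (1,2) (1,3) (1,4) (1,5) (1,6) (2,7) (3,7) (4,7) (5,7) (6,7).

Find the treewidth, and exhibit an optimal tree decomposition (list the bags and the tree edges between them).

Every bag has size at most 4, so the width is 4 − 1 = 3 and tw(G) ≤ 3. For the lower bound: the 4 vertex sets {0,3}, {1,4}, {7}, {5} are disjoint, each induces a connected subgraph, and every pair is joined by at least one edge of G. Contracting each set to a single vertex therefore yields K_{4} as a minor, and since treewidth is minor-monotone, tw(G) ≥ tw(K_{4}) = 3. Hence tw(G) = 3 exactly.

Treewidth 3.
One such decomposition:
Bags: B1 = {0, 1, 3, 7}  B2 = {0, 1, 4, 7}  B3 = {0, 1, 5, 7}  B4 = {0, 1, 2, 7}  B5 = {0, 1, 6, 7}
Tree: B1–B2, B2–B3, B3–B4, B4–B5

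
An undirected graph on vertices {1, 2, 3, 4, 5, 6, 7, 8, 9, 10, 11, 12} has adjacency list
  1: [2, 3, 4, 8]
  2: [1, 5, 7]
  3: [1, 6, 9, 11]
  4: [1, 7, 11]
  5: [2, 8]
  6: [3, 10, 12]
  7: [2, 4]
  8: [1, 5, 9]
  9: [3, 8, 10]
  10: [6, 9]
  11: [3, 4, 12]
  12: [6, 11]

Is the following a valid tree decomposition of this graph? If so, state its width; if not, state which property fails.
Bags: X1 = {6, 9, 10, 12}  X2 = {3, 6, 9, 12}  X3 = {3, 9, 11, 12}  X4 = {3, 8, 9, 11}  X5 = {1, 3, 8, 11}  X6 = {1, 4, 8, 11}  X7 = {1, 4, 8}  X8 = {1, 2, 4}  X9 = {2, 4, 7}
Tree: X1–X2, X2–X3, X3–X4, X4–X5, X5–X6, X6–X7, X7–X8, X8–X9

A tree decomposition must satisfy three properties: every vertex lies in some bag; for every edge, both endpoints lie together in some bag; and for every vertex, the bags containing it form a connected subtree. Here vertex 5 appears in no bag, so the decomposition is invalid.

No — vertex 5 appears in no bag.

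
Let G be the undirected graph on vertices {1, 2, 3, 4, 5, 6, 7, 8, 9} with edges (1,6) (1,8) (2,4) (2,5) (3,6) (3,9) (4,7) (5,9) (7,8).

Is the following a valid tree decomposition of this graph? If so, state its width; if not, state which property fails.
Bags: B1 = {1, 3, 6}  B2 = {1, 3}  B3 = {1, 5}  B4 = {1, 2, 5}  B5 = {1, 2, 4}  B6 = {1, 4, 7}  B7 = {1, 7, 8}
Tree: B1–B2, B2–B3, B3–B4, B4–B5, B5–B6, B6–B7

No — vertex 9 appears in no bag.

A tree decomposition must satisfy three properties: every vertex lies in some bag; for every edge, both endpoints lie together in some bag; and for every vertex, the bags containing it form a connected subtree. Here vertex 9 appears in no bag, so the decomposition is invalid.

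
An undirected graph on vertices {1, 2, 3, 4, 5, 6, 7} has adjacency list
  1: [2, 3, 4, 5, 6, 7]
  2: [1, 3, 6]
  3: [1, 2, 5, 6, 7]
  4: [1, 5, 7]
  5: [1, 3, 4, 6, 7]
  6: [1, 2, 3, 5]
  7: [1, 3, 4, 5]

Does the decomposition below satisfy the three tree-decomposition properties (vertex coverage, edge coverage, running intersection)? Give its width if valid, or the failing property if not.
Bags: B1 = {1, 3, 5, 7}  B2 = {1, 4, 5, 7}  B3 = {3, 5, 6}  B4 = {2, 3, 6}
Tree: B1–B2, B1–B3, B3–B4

A tree decomposition must satisfy three properties: every vertex lies in some bag; for every edge, both endpoints lie together in some bag; and for every vertex, the bags containing it form a connected subtree. Here edge (1,6) lies in no bag, so the decomposition is invalid.

No — edge (1,6) lies in no bag.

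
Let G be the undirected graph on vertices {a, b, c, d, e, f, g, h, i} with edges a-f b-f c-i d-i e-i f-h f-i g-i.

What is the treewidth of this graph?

A width-1 tree decomposition is:
Bags: B1 = {d, i}  B2 = {e, i}  B3 = {f, i}  B4 = {c, i}  B5 = {b, f}  B6 = {g, i}  B7 = {a, f}  B8 = {f, h}
Tree: B1–B2, B1–B3, B3–B4, B3–B5, B3–B6, B3–B7, B3–B8
The largest bag has 2 vertices, giving width 1; this decomposition certifies tw(G) ≤ 1. Since G has at least one edge (e.g. i–d), it is not an edgeless graph, so tw(G) ≥ 1. Hence tw(G) = 1 exactly.

1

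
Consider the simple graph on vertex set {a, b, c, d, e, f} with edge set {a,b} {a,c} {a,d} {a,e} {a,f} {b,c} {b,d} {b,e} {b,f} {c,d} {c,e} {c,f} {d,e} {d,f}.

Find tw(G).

4

A width-4 tree decomposition is:
Bags: B1 = {a, b, c, d, f}  B2 = {a, b, c, d, e}
Tree: B1–B2
Each bag holds 5 vertices, so the decomposition has width 4, which upper-bounds the treewidth. Conversely, {a, b, c, d, e} is a clique of size 5, and the vertices of any clique must share a bag in every tree decomposition; so some bag has ≥ 5 vertices and tw(G) ≥ 4. Therefore the treewidth is 4.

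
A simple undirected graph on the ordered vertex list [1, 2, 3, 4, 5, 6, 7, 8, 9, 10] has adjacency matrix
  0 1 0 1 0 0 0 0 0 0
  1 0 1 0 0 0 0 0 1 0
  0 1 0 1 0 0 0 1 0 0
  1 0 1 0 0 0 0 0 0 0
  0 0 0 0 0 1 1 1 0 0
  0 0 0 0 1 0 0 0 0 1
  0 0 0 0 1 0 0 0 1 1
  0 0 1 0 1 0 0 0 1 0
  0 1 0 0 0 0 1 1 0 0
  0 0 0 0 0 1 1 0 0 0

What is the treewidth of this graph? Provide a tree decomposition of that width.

Every bag has size at most 3, so the width is 3 − 1 = 2 and tw(G) ≤ 2. The edges 6–10–7–5–6 form a cycle, so G is not a tree and its treewidth is at least 2. Therefore the treewidth is 2.

Treewidth 2.
Bags: B1 = {5, 6, 10}  B2 = {5, 7, 10}  B3 = {5, 7, 8}  B4 = {7, 8, 9}  B5 = {3, 8, 9}  B6 = {2, 3, 9}  B7 = {2, 3, 4}  B8 = {1, 2, 4}
Tree: B1–B2, B2–B3, B3–B4, B4–B5, B5–B6, B6–B7, B7–B8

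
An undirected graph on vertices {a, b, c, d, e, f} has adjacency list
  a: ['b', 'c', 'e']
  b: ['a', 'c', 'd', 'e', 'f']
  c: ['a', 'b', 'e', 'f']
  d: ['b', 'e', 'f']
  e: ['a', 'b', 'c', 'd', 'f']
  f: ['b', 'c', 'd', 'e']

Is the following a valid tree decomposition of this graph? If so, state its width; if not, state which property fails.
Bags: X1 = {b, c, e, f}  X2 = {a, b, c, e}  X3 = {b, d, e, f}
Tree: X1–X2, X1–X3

Yes; width 3.

Every vertex of G appears in some bag (union = {a, b, c, d, e, f}); every edge is covered by a bag; and for each vertex v the set of bags containing v is connected in the bag tree. The decomposition is therefore valid. The largest bag has 4 vertices, so the width is 3.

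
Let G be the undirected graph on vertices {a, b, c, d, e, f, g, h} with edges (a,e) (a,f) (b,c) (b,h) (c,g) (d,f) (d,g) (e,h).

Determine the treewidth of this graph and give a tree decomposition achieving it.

The largest bag has 3 vertices, giving width 2; this decomposition certifies tw(G) ≤ 2. Since f–d–g–c–b–h–e–a–f is a cycle in G, G is not acyclic. Forests are exactly the graphs of treewidth ≤ 1, so tw(G) ≥ 2. The upper and lower bounds meet at 2, so that is the treewidth.

Treewidth 2.
One such decomposition:
Bags: B1 = {d, f, g}  B2 = {c, f, g}  B3 = {b, c, f}  B4 = {b, f, h}  B5 = {e, f, h}  B6 = {a, e, f}
Tree: B1–B2, B2–B3, B3–B4, B4–B5, B5–B6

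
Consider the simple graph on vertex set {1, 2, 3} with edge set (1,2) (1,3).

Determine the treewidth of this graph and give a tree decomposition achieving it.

Treewidth 1.
One optimal decomposition is:
Bags: B1 = {1, 3}  B2 = {1, 2}
Tree: B1–B2

The largest bag has 2 vertices, giving width 1; this decomposition certifies tw(G) ≤ 1. Since G has at least one edge (e.g. 3–1), it is not an edgeless graph, so tw(G) ≥ 1. Combining the bounds, tw(G) = 1.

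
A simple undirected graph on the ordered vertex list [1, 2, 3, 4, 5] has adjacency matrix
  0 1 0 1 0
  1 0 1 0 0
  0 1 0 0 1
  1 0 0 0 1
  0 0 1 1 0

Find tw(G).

A width-2 tree decomposition is:
Bags: B1 = {3, 4, 5}  B2 = {1, 3, 4}  B3 = {1, 2, 3}
Tree: B1–B2, B2–B3
Every bag has size at most 3, so the width is 3 − 1 = 2 and tw(G) ≤ 2. Since 3–5–4–1–2–3 is a cycle in G, G is not acyclic. Forests are exactly the graphs of treewidth ≤ 1, so tw(G) ≥ 2. Hence tw(G) = 2 exactly.

2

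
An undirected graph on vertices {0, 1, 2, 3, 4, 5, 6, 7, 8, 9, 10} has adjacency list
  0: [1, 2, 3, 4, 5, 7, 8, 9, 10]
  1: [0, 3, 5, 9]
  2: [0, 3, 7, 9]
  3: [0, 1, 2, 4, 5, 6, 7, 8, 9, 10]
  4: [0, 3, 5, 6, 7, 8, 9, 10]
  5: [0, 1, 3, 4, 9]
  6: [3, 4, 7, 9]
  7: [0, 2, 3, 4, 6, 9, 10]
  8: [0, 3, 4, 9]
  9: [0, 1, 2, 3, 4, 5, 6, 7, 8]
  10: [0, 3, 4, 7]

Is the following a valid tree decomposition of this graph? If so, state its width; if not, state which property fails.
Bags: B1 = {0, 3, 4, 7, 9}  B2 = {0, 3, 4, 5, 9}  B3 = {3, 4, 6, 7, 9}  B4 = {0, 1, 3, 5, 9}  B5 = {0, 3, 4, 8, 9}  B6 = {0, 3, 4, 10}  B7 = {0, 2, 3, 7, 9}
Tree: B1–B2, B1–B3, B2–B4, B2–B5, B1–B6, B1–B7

No — edge (7,10) lies in no bag.

A tree decomposition must satisfy three properties: every vertex lies in some bag; for every edge, both endpoints lie together in some bag; and for every vertex, the bags containing it form a connected subtree. Here edge (7,10) lies in no bag, so the decomposition is invalid.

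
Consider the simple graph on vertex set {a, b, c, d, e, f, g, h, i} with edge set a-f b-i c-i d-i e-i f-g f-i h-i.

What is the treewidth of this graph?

A width-1 tree decomposition is:
Bags: B1 = {d, i}  B2 = {h, i}  B3 = {e, i}  B4 = {f, i}  B5 = {f, g}  B6 = {a, f}  B7 = {b, i}  B8 = {c, i}
Tree: B1–B2, B2–B3, B3–B4, B4–B5, B5–B6, B2–B7, B1–B8
Every bag has size at most 2, so the width is 2 − 1 = 1 and tw(G) ≤ 1. Any graph with an edge has treewidth ≥ 1, and G has the edge d–i. Hence tw(G) = 1 exactly.

1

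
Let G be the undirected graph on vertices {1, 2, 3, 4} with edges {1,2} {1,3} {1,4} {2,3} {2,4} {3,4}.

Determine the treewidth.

A width-3 tree decomposition is:
Bags: B1 = {1, 2, 3, 4}
Tree: (single bag)
With just one bag of size 4, the width is 4 − 1 = 3, so tw(G) ≤ 3. On the other hand G contains the 4-clique {1, 2, 3, 4}. A clique must lie in a single bag of any decomposition, so no decomposition can have width below 3. The upper and lower bounds meet at 3, so that is the treewidth.

3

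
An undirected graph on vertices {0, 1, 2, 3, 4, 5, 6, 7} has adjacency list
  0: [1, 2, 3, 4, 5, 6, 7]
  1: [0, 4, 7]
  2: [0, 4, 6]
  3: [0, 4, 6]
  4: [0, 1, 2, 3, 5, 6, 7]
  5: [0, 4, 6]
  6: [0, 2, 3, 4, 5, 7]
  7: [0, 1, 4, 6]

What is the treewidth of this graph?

3

A width-3 tree decomposition is:
Bags: B1 = {0, 4, 6, 7}  B2 = {0, 2, 4, 6}  B3 = {0, 3, 4, 6}  B4 = {0, 4, 5, 6}  B5 = {0, 1, 4, 7}
Tree: B1–B2, B1–B3, B3–B4, B1–B5
Each bag holds 4 vertices, so the decomposition has width 3, which upper-bounds the treewidth. Conversely, {0, 1, 4, 7} is a clique of size 4, and the vertices of any clique must share a bag in every tree decomposition; so some bag has ≥ 4 vertices and tw(G) ≥ 3. The upper and lower bounds meet at 3, so that is the treewidth.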